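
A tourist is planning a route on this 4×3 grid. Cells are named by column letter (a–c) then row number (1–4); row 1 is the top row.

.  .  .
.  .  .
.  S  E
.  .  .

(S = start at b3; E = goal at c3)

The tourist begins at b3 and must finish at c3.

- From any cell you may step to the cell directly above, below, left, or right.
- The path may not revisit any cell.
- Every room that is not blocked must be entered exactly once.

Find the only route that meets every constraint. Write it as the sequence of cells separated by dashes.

b3 - b2 - c2 - c1 - b1 - a1 - a2 - a3 - a4 - b4 - c4 - c3

Need to visit all 12 open cells exactly once, starting at b3 and ending at c3.
Cell a4 has only two open neighbours (a3 and b4), so the path must pass straight through it: one of those is the cell it's entered from and the other is where it exits.
Route from b3: up to b2, right to c2, up to c1, 2× left (reaching a1), 3× down (reaching a4), 2× right (reaching c4), up to c3 — 11 moves in all.
Check: all 12 open cells covered.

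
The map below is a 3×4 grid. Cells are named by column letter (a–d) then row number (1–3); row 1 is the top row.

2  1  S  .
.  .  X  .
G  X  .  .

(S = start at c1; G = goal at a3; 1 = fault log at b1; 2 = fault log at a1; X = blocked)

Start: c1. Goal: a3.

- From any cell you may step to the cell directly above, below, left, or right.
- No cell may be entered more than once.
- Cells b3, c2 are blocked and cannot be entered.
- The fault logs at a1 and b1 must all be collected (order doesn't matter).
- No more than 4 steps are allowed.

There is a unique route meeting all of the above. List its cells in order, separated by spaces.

c1 b1 a1 a2 a3

Any route must reach a1 and b1 and still end at a3 within 4 moves, so the order of the required stops is forced.
Route from c1: left 2 to a1, down 2 to a3 — 4 moves in all.
Check: all required cells visited; 4 ≤ 4 moves.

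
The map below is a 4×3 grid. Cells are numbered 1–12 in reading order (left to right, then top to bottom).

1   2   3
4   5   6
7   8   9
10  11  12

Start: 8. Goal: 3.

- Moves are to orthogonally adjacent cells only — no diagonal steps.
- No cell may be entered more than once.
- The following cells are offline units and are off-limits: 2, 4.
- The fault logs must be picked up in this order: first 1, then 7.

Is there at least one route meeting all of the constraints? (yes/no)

The blocked cells wall 1 off from 8 completely — no sequence of moves reaches it at all, so no route can satisfy the rules.

no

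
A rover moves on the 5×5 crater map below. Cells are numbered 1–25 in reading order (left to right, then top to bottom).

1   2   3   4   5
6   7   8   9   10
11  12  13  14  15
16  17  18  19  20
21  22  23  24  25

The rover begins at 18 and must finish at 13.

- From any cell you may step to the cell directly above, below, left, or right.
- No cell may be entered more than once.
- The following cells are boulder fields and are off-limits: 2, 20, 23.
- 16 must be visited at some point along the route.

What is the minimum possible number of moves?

5

Any route passes through 16 somewhere between 18 and 13. Summing Manhattan distances along the two legs (18 → 16 → 13) gives a lower bound of 2 + 3 = 5 moves.
A route of 5 moves achieves this: 18 → 17 → 16 → 11 → 12 → 13.
Since 5 matches the lower bound, it is optimal.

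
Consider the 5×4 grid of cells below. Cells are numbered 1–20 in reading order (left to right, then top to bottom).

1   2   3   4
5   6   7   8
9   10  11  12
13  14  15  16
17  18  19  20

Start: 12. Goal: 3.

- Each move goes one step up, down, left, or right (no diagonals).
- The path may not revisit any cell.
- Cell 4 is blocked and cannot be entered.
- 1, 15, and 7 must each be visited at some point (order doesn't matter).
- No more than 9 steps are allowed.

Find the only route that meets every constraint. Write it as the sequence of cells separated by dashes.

Any route must reach 1, 15, and 7 and still end at 3 within 9 moves, so the order of the required stops is forced.
Route from 12: down to 16, left to 15, 2× up (reaching 7), 2× left (reaching 5), up to 1, 2× right (reaching 3) — 9 moves in all.
Check: all required cells visited; 9 ≤ 9 moves.

12 - 16 - 15 - 11 - 7 - 6 - 5 - 1 - 2 - 3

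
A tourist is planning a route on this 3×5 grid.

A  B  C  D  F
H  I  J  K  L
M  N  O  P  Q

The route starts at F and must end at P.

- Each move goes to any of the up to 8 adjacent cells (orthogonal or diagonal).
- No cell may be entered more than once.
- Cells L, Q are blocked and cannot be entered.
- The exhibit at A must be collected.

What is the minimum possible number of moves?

7

Any route passes through A somewhere between F and P. Summing Chebyshev distances along the two legs (F → A → P) gives a lower bound of 4 + 3 = 7 moves.
A route of 7 moves achieves this: F → D → C → B → A → I → J → P.
Since 7 matches the lower bound, it is optimal.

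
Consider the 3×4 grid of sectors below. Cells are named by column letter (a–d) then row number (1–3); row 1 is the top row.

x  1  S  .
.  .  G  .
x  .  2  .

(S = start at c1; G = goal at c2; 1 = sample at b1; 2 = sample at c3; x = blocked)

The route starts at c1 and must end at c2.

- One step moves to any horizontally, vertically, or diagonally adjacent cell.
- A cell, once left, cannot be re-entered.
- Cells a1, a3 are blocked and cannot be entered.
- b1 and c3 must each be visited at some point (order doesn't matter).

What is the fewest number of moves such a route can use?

Any route passes through b1 and c3 in some order between c1 and c2. Summing Chebyshev distances along each leg and taking the cheapest ordering (c1 → b1 → c3 → c2) gives a lower bound of 1 + 2 + 1 = 4 moves.
A route of 4 moves achieves this: c1 → b1 → b2 → c3 → c2.
Since 4 matches the lower bound, it is optimal.

4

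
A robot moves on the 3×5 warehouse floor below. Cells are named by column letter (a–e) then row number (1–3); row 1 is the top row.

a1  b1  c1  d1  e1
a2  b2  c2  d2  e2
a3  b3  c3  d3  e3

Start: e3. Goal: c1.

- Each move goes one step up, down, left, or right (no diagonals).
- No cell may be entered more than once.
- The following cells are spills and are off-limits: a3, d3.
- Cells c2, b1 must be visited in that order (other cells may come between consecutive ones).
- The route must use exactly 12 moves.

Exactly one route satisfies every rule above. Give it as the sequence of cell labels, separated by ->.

The waypoints must appear in the order c2, b1, with no cell reused.
Route from e3: 2× up (reaching e1), left to d1, down to d2, left to c2, down to c3, left to b3, up to b2, left to a2, up to a1, 2× right (reaching c1) — 12 moves in all.
Check: order respected (c2 at step 5, b1 at step 11); 12 moves as required.

e3 -> e2 -> e1 -> d1 -> d2 -> c2 -> c3 -> b3 -> b2 -> a2 -> a1 -> b1 -> c1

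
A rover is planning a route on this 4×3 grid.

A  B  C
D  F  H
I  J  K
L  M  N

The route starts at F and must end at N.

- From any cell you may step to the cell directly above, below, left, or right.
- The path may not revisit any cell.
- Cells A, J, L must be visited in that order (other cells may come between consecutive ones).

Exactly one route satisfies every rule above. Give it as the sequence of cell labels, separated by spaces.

F D A B C H K J I L M N

The waypoints must appear in the order A, J, L, with no cell reused.
Route from F: left 1 to D, up 1 to A, right 2 to C, down 2 to K, left 2 to I, down 1 to L, right 2 to N — 11 moves in all.
Check: order respected (A at step 2, J at step 7, L at step 9).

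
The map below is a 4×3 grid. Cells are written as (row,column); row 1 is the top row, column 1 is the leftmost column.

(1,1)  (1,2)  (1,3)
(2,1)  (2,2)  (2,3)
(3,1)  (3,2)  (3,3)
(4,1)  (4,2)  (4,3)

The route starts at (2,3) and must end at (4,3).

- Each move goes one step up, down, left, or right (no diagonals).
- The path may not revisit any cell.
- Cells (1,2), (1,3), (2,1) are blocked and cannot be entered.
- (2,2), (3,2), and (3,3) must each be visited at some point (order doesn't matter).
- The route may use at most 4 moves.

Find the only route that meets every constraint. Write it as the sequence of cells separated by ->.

Any route must reach (2,2), (3,2), and (3,3) and still end at (4,3) within 4 moves, so the order of the required stops is forced.
Route from (2,3): left to (2,2), down to (3,2), right to (3,3), down to (4,3) — 4 moves in all.
Check: all required cells visited; 4 ≤ 4 moves.

(2,3) -> (2,2) -> (3,2) -> (3,3) -> (4,3)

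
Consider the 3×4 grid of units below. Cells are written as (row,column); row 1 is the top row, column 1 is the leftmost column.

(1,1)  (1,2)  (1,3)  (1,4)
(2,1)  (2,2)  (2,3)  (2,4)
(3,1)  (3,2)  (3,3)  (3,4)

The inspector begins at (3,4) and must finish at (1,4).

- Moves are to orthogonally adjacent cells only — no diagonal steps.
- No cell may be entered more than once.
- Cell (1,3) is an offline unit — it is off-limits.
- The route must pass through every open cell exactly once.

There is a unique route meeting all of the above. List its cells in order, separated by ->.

Need to visit all 11 open cells exactly once, starting at (3,4) and ending at (1,4).
Cell (3,1) has only two open neighbours ((2,1) and (3,2)), so the path must pass straight through it: one of those is the cell it's entered from and the other is where it exits.
Route from (3,4): left 3 to (3,1), up 2 to (1,1), right 1 to (1,2), down 1 to (2,2), right 2 to (2,4), up 1 to (1,4) — 10 moves in all.
Check: all 11 open cells covered.

(3,4) -> (3,3) -> (3,2) -> (3,1) -> (2,1) -> (1,1) -> (1,2) -> (2,2) -> (2,3) -> (2,4) -> (1,4)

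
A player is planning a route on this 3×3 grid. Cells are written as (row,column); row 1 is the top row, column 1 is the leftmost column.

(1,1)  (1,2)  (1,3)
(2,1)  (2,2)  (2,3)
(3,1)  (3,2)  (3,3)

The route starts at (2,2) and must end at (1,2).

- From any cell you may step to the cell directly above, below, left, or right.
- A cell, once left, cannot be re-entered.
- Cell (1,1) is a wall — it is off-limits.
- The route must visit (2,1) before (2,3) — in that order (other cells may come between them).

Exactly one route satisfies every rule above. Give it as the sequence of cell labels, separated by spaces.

(2,2) (2,1) (3,1) (3,2) (3,3) (2,3) (1,3) (1,2)

The waypoints must appear in the order (2,1), (2,3), with no cell reused.
Route from (2,2): left to (2,1), down to (3,1), 2× right (reaching (3,3)), 2× up (reaching (1,3)), left to (1,2) — 7 moves in all.
Check: order respected ((2,1) at step 1, (2,3) at step 5).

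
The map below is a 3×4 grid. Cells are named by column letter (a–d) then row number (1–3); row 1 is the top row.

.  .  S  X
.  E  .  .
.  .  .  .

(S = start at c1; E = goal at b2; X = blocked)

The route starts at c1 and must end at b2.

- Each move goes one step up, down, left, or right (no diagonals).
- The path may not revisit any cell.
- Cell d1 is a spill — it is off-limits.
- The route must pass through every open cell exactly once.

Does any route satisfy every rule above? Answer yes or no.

One route that works: c1 → c2 → d2 → d3 → c3 → b3 → a3 → a2 → a1 → b1 → b2.

yes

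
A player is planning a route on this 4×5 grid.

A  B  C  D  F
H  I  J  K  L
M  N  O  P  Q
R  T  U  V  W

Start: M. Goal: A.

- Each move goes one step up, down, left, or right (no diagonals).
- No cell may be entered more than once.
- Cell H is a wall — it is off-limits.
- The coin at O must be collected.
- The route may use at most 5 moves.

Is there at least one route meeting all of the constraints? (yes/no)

no

Even ignoring the no-revisit rule, getting from M to A via O needs at least 2 + 4 = 6 moves (Manhattan distance per leg), which exceeds the 5-move limit.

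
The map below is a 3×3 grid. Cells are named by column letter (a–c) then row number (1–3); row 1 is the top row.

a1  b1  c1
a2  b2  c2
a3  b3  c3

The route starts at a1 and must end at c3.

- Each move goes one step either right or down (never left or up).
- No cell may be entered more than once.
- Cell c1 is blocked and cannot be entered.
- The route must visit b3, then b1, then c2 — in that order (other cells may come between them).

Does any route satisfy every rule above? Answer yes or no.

no

b1 lies above b3, so going from b3 to b1 would need an upward move — but moves only go right/down, so b3 cannot be visited before b1.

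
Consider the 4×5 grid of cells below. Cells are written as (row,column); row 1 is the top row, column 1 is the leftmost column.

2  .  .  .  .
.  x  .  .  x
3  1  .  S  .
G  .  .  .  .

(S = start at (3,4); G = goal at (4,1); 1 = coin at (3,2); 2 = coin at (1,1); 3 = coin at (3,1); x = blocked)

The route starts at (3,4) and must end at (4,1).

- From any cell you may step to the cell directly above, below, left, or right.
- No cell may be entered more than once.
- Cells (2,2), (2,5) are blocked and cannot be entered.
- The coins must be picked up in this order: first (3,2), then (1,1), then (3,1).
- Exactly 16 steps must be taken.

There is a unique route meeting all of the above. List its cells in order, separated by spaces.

The waypoints must appear in the order (3,2), (1,1), (3,1), with no cell reused.
Route from (3,4): right to (3,5), down to (4,5), 3× left (reaching (4,2)), up to (3,2), right to (3,3), up to (2,3), right to (2,4), up to (1,4), 3× left (reaching (1,1)), 3× down (reaching (4,1)) — 16 moves in all.
Check: order respected (1 at step 6, 2 at step 13, 3 at step 15); 16 moves as required.

(3,4) (3,5) (4,5) (4,4) (4,3) (4,2) (3,2) (3,3) (2,3) (2,4) (1,4) (1,3) (1,2) (1,1) (2,1) (3,1) (4,1)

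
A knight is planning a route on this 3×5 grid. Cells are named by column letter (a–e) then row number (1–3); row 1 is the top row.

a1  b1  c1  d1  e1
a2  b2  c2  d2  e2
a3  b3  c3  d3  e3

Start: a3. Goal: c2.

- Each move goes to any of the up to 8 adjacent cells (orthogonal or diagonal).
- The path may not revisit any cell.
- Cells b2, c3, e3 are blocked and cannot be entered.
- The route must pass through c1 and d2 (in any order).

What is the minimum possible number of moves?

5

Any route passes through c1 and d2 in some order between a3 and c2. Summing Chebyshev distances along each leg and taking the cheapest ordering (a3 → c1 → d2 → c2) gives a lower bound of 2 + 1 + 1 = 4 moves.
That bound ignores the blocked cells. Measuring each leg by the fewest moves that actually steer around them (a3→c1: 3; c1→d2: 1; d2→c2: 1) raises the lower bound to 5.
A route of 5 moves exists: a3 → a2 → b1 → c1 → d2 → c2.
Since 5 matches that lower bound, it is optimal.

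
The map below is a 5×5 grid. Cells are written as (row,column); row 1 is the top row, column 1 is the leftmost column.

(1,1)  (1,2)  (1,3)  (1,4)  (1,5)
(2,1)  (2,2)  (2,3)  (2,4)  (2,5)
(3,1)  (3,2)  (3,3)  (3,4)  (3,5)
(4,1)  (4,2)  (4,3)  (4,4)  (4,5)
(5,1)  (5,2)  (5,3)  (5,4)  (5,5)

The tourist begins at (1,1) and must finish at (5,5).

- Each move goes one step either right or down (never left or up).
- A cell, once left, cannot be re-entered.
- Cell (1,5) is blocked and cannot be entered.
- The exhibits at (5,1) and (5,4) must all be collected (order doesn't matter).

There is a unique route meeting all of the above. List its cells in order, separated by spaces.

Moves only go right or down, so the column and row indices never decrease.
Route from (1,1): 4× down (reaching (5,1)), 4× right (reaching (5,5)) — 8 moves in all.
Check: all required cells visited.

(1,1) (2,1) (3,1) (4,1) (5,1) (5,2) (5,3) (5,4) (5,5)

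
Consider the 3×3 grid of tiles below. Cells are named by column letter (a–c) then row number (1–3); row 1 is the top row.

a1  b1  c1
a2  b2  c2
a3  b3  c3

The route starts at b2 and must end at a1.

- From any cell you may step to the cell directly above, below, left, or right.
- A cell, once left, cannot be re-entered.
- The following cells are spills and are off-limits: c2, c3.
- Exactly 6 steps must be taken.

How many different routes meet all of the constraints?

0

Need simple routes of exactly 6 moves from b2 to a1 (Manhattan distance 2, so 2 moves are spent on a detour and 2 undoing it).
No route satisfies every constraint, so the count is 0.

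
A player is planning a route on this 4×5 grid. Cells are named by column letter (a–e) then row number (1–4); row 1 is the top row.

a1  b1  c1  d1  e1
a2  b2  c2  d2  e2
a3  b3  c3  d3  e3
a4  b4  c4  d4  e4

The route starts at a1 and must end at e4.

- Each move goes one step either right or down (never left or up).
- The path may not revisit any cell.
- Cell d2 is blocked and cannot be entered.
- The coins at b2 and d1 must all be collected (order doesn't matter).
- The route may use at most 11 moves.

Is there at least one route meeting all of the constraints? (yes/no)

no

b2 is below but to the left of d1: going d1 → b2 would need a leftward move and b2 → d1 an upward move, so no right/down-only route can visit both required cells.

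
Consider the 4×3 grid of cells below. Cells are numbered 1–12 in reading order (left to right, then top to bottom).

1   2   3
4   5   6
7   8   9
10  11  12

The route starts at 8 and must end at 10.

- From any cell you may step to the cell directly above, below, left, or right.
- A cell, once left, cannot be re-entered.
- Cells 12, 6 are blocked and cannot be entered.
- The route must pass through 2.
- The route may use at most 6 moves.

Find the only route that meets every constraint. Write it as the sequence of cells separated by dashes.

8 - 5 - 2 - 1 - 4 - 7 - 10

The 6-move cap with required stops at 2 leaves no slack for detours.
Route from 8: up 2 to 2, left 1 to 1, down 3 to 10 — 6 moves in all.
Check: all required cells visited; 6 ≤ 6 moves.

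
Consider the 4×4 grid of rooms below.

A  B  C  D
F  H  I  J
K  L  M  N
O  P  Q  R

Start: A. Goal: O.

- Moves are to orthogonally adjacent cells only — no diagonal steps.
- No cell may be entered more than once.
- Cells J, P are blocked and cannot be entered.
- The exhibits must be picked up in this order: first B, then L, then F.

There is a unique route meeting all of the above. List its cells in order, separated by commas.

The waypoints must appear in the order B, L, F, with no cell reused.
Route from A: 2× right (reaching C), 2× down (reaching M), left to L, up to H, left to F, 2× down (reaching O) — 9 moves in all.
Check: order respected (B at step 1, L at step 5, F at step 7).

A, B, C, I, M, L, H, F, K, O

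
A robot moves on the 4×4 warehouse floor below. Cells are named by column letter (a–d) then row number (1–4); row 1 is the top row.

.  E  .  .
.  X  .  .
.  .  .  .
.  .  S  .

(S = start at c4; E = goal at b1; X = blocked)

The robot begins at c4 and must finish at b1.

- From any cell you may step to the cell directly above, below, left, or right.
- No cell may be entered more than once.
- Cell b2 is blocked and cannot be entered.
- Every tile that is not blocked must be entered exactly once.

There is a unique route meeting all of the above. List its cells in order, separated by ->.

c4 -> d4 -> d3 -> d2 -> d1 -> c1 -> c2 -> c3 -> b3 -> b4 -> a4 -> a3 -> a2 -> a1 -> b1

Need to visit all 15 open cells exactly once, starting at c4 and ending at b1.
Cell a4 has only two open neighbours (a3 and b4), so the path must pass straight through it: one of those is the cell it's entered from and the other is where it exits.
Route from c4: right 1 to d4, up 3 to d1, left 1 to c1, down 2 to c3, left 1 to b3, down 1 to b4, left 1 to a4, up 3 to a1, right 1 to b1 — 14 moves in all.
Check: all 15 open cells covered.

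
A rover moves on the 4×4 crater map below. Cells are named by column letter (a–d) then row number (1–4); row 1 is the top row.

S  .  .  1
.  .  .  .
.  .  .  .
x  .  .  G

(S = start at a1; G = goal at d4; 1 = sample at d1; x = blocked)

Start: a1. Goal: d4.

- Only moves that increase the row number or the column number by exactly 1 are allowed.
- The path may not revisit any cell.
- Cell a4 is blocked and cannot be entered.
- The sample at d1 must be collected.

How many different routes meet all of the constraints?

1

A right/down-only route from a1 to d4 makes exactly 3 down-moves and 3 right-moves in some order.
With no other constraints that would be C(6,3) = 20 routes.
Split at d1 and multiply the segment counts (each segment already excludes blocked cells): a1→d1: 1; d1→d4: 1; product = 1.
That gives 1 route.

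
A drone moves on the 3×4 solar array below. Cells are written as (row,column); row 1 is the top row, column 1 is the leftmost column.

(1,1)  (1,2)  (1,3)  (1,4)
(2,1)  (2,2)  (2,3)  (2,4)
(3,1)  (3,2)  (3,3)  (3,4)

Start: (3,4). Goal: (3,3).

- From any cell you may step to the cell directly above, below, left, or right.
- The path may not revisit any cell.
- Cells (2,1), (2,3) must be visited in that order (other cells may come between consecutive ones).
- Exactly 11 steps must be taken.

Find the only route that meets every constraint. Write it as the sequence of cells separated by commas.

(3,4), (2,4), (1,4), (1,3), (1,2), (1,1), (2,1), (3,1), (3,2), (2,2), (2,3), (3,3)

The waypoints must appear in the order (2,1), (2,3), with no cell reused.
Route from (3,4): 2× up (reaching (1,4)), 3× left (reaching (1,1)), 2× down (reaching (3,1)), right to (3,2), up to (2,2), right to (2,3), down to (3,3) — 11 moves in all.
Check: order respected ((2,1) at step 6, (2,3) at step 10); 11 moves as required.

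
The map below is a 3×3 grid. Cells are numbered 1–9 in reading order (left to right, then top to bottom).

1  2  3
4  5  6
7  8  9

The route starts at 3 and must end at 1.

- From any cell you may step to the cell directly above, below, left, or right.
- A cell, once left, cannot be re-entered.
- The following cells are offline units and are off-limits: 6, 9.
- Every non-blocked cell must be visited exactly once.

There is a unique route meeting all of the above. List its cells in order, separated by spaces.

Need to visit all 7 open cells exactly once, starting at 3 and ending at 1.
Cell 8 has only two open neighbours (5 and 7), so the path must pass straight through it: one of those is the cell it's entered from and the other is where it exits.
Route from 3: left to 2, 2× down (reaching 8), left to 7, 2× up (reaching 1) — 6 moves in all.
Check: all 7 open cells covered.

3 2 5 8 7 4 1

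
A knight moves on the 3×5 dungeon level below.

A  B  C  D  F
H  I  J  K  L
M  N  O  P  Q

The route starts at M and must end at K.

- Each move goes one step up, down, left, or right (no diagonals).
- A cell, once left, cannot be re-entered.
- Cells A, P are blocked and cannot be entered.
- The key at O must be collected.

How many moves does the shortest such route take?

4

Any route passes through O somewhere between M and K. Summing Manhattan distances along the two legs (M → O → K) gives a lower bound of 2 + 2 = 4 moves.
A route of 4 moves achieves this: M → N → O → J → K.
Since 4 matches the lower bound, it is optimal.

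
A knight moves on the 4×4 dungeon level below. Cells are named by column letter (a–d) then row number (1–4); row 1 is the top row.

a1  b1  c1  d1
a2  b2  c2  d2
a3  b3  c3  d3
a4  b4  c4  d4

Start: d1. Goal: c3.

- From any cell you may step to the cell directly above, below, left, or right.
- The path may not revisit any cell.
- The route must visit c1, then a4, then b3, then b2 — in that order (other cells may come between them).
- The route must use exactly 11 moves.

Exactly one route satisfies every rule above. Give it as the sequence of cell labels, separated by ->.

d1 -> c1 -> b1 -> a1 -> a2 -> a3 -> a4 -> b4 -> b3 -> b2 -> c2 -> c3

The waypoints must appear in the order c1, a4, b3, b2, with no cell reused.
Route from d1: 3× left (reaching a1), 3× down (reaching a4), right to b4, 2× up (reaching b2), right to c2, down to c3 — 11 moves in all.
Check: order respected (c1 at step 1, a4 at step 6, b3 at step 8, b2 at step 9); 11 moves as required.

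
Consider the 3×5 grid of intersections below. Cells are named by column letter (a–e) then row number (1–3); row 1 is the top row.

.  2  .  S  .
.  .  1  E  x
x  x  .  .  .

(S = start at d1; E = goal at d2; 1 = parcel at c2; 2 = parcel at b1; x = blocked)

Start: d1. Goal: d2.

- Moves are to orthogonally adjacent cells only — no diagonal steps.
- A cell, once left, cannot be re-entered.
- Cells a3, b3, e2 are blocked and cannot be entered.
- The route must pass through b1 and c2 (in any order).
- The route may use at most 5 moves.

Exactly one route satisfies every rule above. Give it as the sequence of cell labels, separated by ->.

The 5-move cap with required stops at b1, c2 leaves no slack for detours.
Route from d1: left 2 to b1, down 1 to b2, right 2 to d2 — 5 moves in all.
Check: all required cells visited; 5 ≤ 5 moves.

d1 -> c1 -> b1 -> b2 -> c2 -> d2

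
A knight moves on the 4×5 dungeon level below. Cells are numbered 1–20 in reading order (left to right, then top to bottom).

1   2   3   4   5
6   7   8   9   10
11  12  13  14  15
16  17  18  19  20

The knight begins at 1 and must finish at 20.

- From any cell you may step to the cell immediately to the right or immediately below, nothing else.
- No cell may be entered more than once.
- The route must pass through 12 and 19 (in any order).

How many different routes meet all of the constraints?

9

A right/down-only route from 1 to 20 makes exactly 3 down-moves and 4 right-moves in some order.
With no other constraints that would be C(7,3) = 35 routes.
A monotone route can only reach the required cells in the order 12, 19, so split there and multiply the segment counts: 1→12: 3; 12→19: 3; 19→20: 1; product = 9.
That gives 9 routes.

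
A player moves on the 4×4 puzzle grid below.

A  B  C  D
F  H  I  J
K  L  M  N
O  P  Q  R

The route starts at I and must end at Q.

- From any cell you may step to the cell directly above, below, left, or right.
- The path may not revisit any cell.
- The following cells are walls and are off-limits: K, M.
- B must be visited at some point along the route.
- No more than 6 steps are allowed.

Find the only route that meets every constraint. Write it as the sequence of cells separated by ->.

The budget equals the shortest possible length, so every move has to be on a shortest route through the required cells.
Route from I: up to C, left to B, 3× down (reaching P), right to Q — 6 moves in all.
Check: all required cells visited; 6 ≤ 6 moves.

I -> C -> B -> H -> L -> P -> Q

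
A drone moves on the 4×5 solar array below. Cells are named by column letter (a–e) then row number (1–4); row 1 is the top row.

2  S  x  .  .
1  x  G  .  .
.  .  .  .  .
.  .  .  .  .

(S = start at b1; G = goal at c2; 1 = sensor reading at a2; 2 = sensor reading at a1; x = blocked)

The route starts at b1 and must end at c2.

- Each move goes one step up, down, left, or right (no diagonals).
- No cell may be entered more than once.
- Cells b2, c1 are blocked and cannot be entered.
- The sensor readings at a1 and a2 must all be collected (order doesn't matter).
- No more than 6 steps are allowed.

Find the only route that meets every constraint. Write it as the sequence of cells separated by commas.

The budget equals the shortest possible length, so every move has to be on a shortest route through the required cells.
Route from b1: left 1 to a1, down 2 to a3, right 2 to c3, up 1 to c2 — 6 moves in all.
Check: all required cells visited; 6 ≤ 6 moves.

b1, a1, a2, a3, b3, c3, c2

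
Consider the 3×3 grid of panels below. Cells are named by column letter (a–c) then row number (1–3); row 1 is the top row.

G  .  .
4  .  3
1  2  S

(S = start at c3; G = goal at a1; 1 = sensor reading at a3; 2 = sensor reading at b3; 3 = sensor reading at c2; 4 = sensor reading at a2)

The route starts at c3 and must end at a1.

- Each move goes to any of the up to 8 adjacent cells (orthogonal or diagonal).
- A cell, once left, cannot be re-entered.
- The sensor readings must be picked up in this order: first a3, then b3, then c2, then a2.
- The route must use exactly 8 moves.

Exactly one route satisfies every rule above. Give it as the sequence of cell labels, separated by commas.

The waypoints must appear in the order a3, b3, c2, a2, with no cell reused.
Route from c3: up-left 1 to b2, down-left 1 to a3, right 1 to b3, up-right 1 to c2, up 1 to c1, left 1 to b1, down-left 1 to a2, up 1 to a1 — 8 moves in all.
Check: order respected (1 at step 2, 2 at step 3, 3 at step 4, 4 at step 7); 8 moves as required.

c3, b2, a3, b3, c2, c1, b1, a2, a1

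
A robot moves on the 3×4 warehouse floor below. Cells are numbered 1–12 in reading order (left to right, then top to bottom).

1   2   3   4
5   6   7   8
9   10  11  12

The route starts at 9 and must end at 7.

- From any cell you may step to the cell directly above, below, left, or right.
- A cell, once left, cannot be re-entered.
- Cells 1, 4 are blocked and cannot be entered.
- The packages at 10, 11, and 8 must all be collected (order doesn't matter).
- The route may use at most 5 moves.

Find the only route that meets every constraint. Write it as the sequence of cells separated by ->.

9 -> 10 -> 11 -> 12 -> 8 -> 7

Any route must reach 10, 11, and 8 and still end at 7 within 5 moves, so the order of the required stops is forced.
Route from 9: 3× right (reaching 12), up to 8, left to 7 — 5 moves in all.
Check: all required cells visited; 5 ≤ 5 moves.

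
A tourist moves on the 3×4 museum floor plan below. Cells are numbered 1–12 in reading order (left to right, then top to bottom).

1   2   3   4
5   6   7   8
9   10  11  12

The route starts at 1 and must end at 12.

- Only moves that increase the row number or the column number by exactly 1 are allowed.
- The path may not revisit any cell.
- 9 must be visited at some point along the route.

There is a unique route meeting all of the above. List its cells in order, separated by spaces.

Moves only go right or down, so the column and row indices never decrease.
Route from 1: 2× down (reaching 9), 3× right (reaching 12) — 5 moves in all.
Check: all required cells visited.

1 5 9 10 11 12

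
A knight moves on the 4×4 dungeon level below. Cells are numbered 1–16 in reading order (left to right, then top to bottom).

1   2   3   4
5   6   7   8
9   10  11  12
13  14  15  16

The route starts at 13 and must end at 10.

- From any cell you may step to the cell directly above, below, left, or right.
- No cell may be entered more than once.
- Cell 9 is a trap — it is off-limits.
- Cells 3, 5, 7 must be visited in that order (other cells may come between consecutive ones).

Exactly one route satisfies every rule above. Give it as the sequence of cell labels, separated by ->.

The waypoints must appear in the order 3, 5, 7, with no cell reused.
Route from 13: right 3 to 16, up 3 to 4, left 3 to 1, down 1 to 5, right 2 to 7, down 1 to 11, left 1 to 10 — 14 moves in all.
Check: order respected (3 at step 7, 5 at step 10, 7 at step 12).

13 -> 14 -> 15 -> 16 -> 12 -> 8 -> 4 -> 3 -> 2 -> 1 -> 5 -> 6 -> 7 -> 11 -> 10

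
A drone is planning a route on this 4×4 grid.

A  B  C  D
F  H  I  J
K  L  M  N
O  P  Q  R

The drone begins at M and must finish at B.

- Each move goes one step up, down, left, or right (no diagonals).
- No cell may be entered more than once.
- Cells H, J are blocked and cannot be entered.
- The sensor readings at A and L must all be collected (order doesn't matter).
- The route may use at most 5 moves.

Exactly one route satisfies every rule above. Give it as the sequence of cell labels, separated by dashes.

Any route must reach A and L and still end at B within 5 moves, so the order of the required stops is forced.
Route from M: 2× left (reaching K), 2× up (reaching A), right to B — 5 moves in all.
Check: all required cells visited; 5 ≤ 5 moves.

M - L - K - F - A - B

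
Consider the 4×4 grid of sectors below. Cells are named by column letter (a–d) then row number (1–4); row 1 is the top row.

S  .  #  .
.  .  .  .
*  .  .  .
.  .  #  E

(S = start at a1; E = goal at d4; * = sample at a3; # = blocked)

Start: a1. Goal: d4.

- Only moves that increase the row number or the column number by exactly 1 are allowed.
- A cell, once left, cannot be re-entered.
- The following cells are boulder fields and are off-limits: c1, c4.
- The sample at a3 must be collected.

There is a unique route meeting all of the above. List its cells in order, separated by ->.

Moves only go right or down, so the column and row indices never decrease.
Route from a1: 2× down (reaching a3), 3× right (reaching d3), down to d4 — 6 moves in all.
Check: all required cells visited.

a1 -> a2 -> a3 -> b3 -> c3 -> d3 -> d4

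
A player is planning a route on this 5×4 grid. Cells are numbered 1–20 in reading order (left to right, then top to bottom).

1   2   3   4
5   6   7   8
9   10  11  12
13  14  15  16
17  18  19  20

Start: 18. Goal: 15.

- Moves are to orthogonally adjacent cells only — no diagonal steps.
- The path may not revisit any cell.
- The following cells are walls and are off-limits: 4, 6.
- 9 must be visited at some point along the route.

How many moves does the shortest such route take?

6

Any route passes through 9 somewhere between 18 and 15. Summing Manhattan distances along the two legs (18 → 9 → 15) gives a lower bound of 3 + 3 = 6 moves.
A route of 6 moves achieves this: 18 → 14 → 13 → 9 → 10 → 11 → 15.
Since 6 matches the lower bound, it is optimal.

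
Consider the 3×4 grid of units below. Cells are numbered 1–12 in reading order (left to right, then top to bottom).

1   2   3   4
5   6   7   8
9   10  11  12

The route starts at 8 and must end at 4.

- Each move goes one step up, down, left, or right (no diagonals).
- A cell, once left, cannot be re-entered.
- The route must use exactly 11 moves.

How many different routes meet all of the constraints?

Need simple routes of exactly 11 moves from 8 to 4 (Manhattan distance 1, so 5 moves are spent on a detour and 5 undoing it).
Enumerating: 8 12 11 7 6 10 9 5 1 2 3 4 | 8 12 11 10 9 5 1 2 6 7 3 4.
That gives 2 routes.

2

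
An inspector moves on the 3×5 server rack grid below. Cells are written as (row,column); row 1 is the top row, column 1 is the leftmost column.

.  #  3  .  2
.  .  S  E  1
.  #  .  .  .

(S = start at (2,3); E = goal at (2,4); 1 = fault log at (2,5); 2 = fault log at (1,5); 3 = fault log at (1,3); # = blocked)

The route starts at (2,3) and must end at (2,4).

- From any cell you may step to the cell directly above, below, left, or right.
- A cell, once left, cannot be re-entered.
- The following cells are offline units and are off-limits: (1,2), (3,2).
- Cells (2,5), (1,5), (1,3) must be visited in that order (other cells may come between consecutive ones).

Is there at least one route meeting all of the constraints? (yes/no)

Ignoring the required order, 2 revisit-free routes from (2,3) to (2,4) pass through all of (2,5), (1,5), and (1,3); the waypoint orders that occur are (1,3) → (1,5) → (2,5) (2) — never (2,5) → (1,5) → (1,3).

no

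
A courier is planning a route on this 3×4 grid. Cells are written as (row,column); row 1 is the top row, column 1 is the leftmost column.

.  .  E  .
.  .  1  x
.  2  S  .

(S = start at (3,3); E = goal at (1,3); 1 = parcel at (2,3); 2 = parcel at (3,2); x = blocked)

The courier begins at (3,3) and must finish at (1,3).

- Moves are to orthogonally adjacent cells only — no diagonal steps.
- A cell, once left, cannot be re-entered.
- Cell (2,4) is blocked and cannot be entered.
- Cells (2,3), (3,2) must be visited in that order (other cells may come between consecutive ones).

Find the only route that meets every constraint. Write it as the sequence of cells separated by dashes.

(3,3) - (2,3) - (2,2) - (3,2) - (3,1) - (2,1) - (1,1) - (1,2) - (1,3)

The waypoints must appear in the order (2,3), (3,2), with no cell reused.
Route from (3,3): up to (2,3), left to (2,2), down to (3,2), left to (3,1), 2× up (reaching (1,1)), 2× right (reaching (1,3)) — 8 moves in all.
Check: order respected (1 at step 1, 2 at step 3).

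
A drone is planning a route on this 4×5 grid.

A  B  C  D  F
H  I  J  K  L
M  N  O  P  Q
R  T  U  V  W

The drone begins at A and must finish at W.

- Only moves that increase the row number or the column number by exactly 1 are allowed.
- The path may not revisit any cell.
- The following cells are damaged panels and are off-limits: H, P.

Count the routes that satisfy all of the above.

A right/down-only route from A to W makes exactly 3 down-moves and 4 right-moves in some order.
With no other constraints that would be C(7,3) = 35 routes.
Subtract routes through each blocked cell (inclusion–exclusion for overlaps): − through H: 15 − through P: 20 + through H&P: 8 → 8.
That gives 8 routes.

8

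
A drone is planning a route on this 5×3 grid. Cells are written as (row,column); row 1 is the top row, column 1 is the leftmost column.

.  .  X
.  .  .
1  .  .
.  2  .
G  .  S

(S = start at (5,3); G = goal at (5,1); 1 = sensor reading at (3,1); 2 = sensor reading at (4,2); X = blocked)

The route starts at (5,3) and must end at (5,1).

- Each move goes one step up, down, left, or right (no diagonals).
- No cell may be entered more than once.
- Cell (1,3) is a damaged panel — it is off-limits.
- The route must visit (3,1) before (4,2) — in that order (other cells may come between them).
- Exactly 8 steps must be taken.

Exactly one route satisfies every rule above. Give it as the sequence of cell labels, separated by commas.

The waypoints must appear in the order (3,1), (4,2), with no cell reused.
Route from (5,3): up 2 to (3,3), left 2 to (3,1), down 1 to (4,1), right 1 to (4,2), down 1 to (5,2), left 1 to (5,1) — 8 moves in all.
Check: order respected (1 at step 4, 2 at step 6); 8 moves as required.

(5,3), (4,3), (3,3), (3,2), (3,1), (4,1), (4,2), (5,2), (5,1)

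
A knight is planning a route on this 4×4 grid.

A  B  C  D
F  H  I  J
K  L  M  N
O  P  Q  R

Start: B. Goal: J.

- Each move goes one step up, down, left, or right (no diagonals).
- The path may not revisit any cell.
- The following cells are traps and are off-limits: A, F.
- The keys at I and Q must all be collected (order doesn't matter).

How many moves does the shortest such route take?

Any route passes through I and Q in some order between B and J. Summing Manhattan distances along each leg and taking the cheapest ordering (B → Q → I → J) gives a lower bound of 4 + 2 + 1 = 7 moves.
A route of 7 moves achieves this: B → H → L → P → Q → M → I → J.
Since 7 matches the lower bound, it is optimal.

7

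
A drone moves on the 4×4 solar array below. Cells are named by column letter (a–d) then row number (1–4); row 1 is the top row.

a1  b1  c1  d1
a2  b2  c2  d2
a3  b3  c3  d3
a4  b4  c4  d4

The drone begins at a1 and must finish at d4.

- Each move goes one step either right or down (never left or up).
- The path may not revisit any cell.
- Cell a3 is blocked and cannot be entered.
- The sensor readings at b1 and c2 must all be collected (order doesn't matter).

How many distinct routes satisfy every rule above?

6

A right/down-only route from a1 to d4 makes exactly 3 down-moves and 3 right-moves in some order.
With no other constraints that would be C(6,3) = 20 routes.
A monotone route can only reach the required cells in the order b1, c2, so split there and multiply the segment counts (each segment already excludes blocked cells): a1→b1: 1; b1→c2: 2; c2→d4: 3; product = 6.
That gives 6 routes.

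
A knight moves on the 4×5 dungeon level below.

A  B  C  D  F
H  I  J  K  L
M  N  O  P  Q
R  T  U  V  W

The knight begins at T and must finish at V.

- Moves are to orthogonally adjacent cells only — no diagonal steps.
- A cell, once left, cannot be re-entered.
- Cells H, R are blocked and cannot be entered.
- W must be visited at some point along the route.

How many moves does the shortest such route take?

Any route passes through W somewhere between T and V. Summing Manhattan distances along the two legs (T → W → V) gives a lower bound of 3 + 1 = 4 moves.
The shortest route satisfying every rule uses 6 moves: T → N → O → P → Q → W → V.
The no-revisit rule (legs can't share cells) pushes the minimum above the 4-move bound; an exhaustive check rules out every length from 4 to 5, leaving 6 as the minimum.

6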